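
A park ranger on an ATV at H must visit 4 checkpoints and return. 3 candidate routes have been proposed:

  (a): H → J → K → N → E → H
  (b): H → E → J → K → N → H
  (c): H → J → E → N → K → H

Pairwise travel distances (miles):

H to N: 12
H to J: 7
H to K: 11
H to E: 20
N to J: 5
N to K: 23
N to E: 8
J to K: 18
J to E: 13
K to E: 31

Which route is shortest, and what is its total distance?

(a): 7 + 18 + 23 + 8 + 20 = 76
(b): 20 + 13 + 18 + 23 + 12 = 86
(c): 7 + 13 + 8 + 23 + 11 = 62

Shortest is (c), total 62 miles.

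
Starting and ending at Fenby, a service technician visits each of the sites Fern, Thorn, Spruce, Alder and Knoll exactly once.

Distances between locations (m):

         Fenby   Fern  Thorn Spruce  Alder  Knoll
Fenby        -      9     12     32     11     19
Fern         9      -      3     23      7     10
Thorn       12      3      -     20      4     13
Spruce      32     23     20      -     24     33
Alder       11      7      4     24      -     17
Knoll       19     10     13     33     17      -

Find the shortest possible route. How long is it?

There are 60 distinct closed tours to check (reversals are equivalent).
Fenby - Fern - Thorn - Spruce - Alder - Knoll - Fenby: 9+3+20+24+17+19 = 92
Fenby - Fern - Thorn - Spruce - Knoll - Alder - Fenby: 9+3+20+33+17+11 = 93
Fenby - Fern - Thorn - Alder - Spruce - Knoll - Fenby: 9+3+4+24+33+19 = 92
Fenby - Fern - Thorn - Alder - Knoll - Spruce - Fenby: 9+3+4+17+33+32 = 98
Fenby - Fern - Thorn - Knoll - Spruce - Alder - Fenby: 9+3+13+33+24+11 = 93
Fenby - Fern - Thorn - Knoll - Alder - Spruce - Fenby: 9+3+13+17+24+32 = 98
Fenby - Fern - Spruce - Thorn - Alder - Knoll - Fenby: 9+23+20+4+17+19 = 92
Fenby - Fern - Spruce - Thorn - Knoll - Alder - Fenby: 9+23+20+13+17+11 = 93
Fenby - Fern - Spruce - Alder - Thorn - Knoll - Fenby: 9+23+24+4+13+19 = 92
Fenby - Fern - Spruce - Alder - Knoll - Thorn - Fenby: 9+23+24+17+13+12 = 98
Fenby - Fern - Spruce - Knoll - Thorn - Alder - Fenby: 9+23+33+13+4+11 = 93
Fenby - Fern - Spruce - Knoll - Alder - Thorn - Fenby: 9+23+33+17+4+12 = 98
Fenby - Fern - Alder - Thorn - Spruce - Knoll - Fenby: 9+7+4+20+33+19 = 92
Fenby - Fern - Alder - Thorn - Knoll - Spruce - Fenby: 9+7+4+13+33+32 = 98
… (46 more)
Fenby - Fern - Knoll - Thorn - Spruce - Alder - Fenby: 9+10+13+20+24+11 = 87  ← best
The minimum is 87.
One optimal route: Fenby → Fern → Knoll → Thorn → Spruce → Alder → Fenby (or its reverse).

Shortest round trip = 87 m.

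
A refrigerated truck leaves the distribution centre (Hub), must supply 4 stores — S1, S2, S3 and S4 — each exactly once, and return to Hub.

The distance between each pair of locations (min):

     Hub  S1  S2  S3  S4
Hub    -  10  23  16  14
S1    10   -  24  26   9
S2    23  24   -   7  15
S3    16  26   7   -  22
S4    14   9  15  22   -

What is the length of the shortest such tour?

Minimum total distance: 57 min.

There are 12 distinct closed tours to check (reversals are equivalent).
Hub-S1-S2-S3-S4-Hub: 10+24+7+22+14 = 77
Hub-S1-S2-S4-S3-Hub: 10+24+15+22+16 = 87
Hub-S1-S3-S2-S4-Hub: 10+26+7+15+14 = 72
Hub-S1-S3-S4-S2-Hub: 10+26+22+15+23 = 96
Hub-S1-S4-S2-S3-Hub: 10+9+15+7+16 = 57
Hub-S1-S4-S3-S2-Hub: 10+9+22+7+23 = 71
Hub-S2-S1-S3-S4-Hub: 23+24+26+22+14 = 109
Hub-S2-S1-S4-S3-Hub: 23+24+9+22+16 = 94
Hub-S2-S3-S1-S4-Hub: 23+7+26+9+14 = 79
Hub-S2-S4-S1-S3-Hub: 23+15+9+26+16 = 89
Hub-S3-S1-S2-S4-Hub: 16+26+24+15+14 = 95
Hub-S3-S2-S1-S4-Hub: 16+7+24+9+14 = 70
The minimum is 57.
One optimal route: Hub → S1 → S4 → S2 → S3 → Hub (or its reverse).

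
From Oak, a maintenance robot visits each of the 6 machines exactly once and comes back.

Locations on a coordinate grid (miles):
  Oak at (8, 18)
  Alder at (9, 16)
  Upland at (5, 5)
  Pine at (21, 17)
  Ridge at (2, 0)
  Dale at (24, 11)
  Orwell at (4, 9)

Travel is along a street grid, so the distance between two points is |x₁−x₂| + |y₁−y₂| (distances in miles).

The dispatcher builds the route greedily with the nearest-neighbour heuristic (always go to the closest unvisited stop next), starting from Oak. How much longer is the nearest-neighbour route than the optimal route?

2 miles longer than the optimal tour.

From Oak: Alder=3, Orwell=13, Pine=14, Upland=16, Dale=23, Ridge=24 → choose Alder (3).
From Alder: Orwell=12, Pine=13, Upland=15, Dale=20, Ridge=23 → choose Orwell (12).
From Orwell: Upland=5, Ridge=11, Dale=22, Pine=25 → choose Upland (5).
From Upland: Ridge=8, Dale=25, Pine=28 → choose Ridge (8).
From Ridge: Dale=33, Pine=36 → choose Dale (33).
From Dale: Pine=9 → choose Pine (9).
NN route Oak → Alder → Orwell → Upland → Ridge → Dale → Pine → Oak costs 84.
Optimal: Oak → Alder → Upland → Ridge → Orwell → Dale → Pine → Oak costs 82 (by enumerating all 360 distinct tours).
Excess = 84 − 82 = 2.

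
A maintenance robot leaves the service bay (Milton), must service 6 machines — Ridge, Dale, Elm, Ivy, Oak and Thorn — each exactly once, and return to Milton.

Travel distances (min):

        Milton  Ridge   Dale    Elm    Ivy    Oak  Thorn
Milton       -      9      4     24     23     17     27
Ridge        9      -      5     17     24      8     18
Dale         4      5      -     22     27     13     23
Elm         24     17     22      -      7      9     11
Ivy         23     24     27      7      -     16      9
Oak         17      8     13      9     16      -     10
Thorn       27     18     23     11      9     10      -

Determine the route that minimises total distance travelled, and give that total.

Minimum total distance: 67 min.

Milton → Ridge → Dale → Elm → Ivy → Oak → Thorn → Milton: 9+5+22+7+16+10+27 = 96
Milton → Ridge → Dale → Elm → Ivy → Thorn → Oak → Milton: 9+5+22+7+9+10+17 = 79
Milton → Ridge → Dale → Elm → Oak → Ivy → Thorn → Milton: 9+5+22+9+16+9+27 = 97
Milton → Ridge → Dale → Elm → Oak → Thorn → Ivy → Milton: 9+5+22+9+10+9+23 = 87
Milton → Ridge → Dale → Elm → Thorn → Ivy → Oak → Milton: 9+5+22+11+9+16+17 = 89
Milton → Ridge → Dale → Elm → Thorn → Oak → Ivy → Milton: 9+5+22+11+10+16+23 = 96
Milton → Ridge → Dale → Ivy → Elm → Oak → Thorn → Milton: 9+5+27+7+9+10+27 = 94
Milton → Ridge → Dale → Ivy → Elm → Thorn → Oak → Milton: 9+5+27+7+11+10+17 = 86
… (352 more)
Milton → Dale → Ridge → Oak → Thorn → Ivy → Elm → Milton: 4+5+8+10+9+7+24 = 67  ← best
The minimum is 67.
One optimal route: Milton → Dale → Ridge → Oak → Thorn → Ivy → Elm → Milton (or its reverse).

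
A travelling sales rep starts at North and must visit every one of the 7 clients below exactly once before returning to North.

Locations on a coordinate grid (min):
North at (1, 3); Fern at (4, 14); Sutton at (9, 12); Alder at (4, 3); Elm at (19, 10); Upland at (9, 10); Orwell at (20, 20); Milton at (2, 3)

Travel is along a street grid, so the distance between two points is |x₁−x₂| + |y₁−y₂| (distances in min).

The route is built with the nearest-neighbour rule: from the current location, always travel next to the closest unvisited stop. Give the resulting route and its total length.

At North the remaining stops are Milton 1, Alder 3, Fern 14, Upland 15, Sutton 17, Elm 25, Orwell 36; go to Milton.
At Milton the remaining stops are Alder 2, Fern 13, Upland 14, Sutton 16, Elm 24, Orwell 35; go to Alder.
At Alder the remaining stops are Fern 11, Upland 12, Sutton 14, Elm 22, Orwell 33; go to Fern.
At Fern the remaining stops are Sutton 7, Upland 9, Elm 19, Orwell 22; go to Sutton.
At Sutton the remaining stops are Upland 2, Elm 12, Orwell 19; go to Upland.
At Upland the remaining stops are Elm 10, Orwell 21; go to Elm.
At Elm the remaining stops are Orwell 11; go to Orwell.
Return Orwell→North: 36.
Total = 1 + 2 + 11 + 7 + 2 + 10 + 11 + 36 = 80.

80 min along North → Milton → Alder → Fern → Sutton → Upland → Elm → Orwell → North.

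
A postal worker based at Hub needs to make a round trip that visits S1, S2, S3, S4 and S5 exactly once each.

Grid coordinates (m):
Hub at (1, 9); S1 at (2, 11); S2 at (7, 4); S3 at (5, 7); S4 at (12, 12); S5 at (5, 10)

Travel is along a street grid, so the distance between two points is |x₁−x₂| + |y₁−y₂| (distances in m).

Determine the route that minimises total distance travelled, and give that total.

Hub → S1 → S2 → S3 → S4 → S5 → Hub: 3+12+5+12+9+5 = 46
Hub → S1 → S2 → S3 → S5 → S4 → Hub: 3+12+5+3+9+14 = 46
Hub → S1 → S2 → S4 → S3 → S5 → Hub: 3+12+13+12+3+5 = 48
Hub → S1 → S2 → S4 → S5 → S3 → Hub: 3+12+13+9+3+6 = 46
Hub → S1 → S2 → S5 → S3 → S4 → Hub: 3+12+8+3+12+14 = 52
Hub → S1 → S2 → S5 → S4 → S3 → Hub: 3+12+8+9+12+6 = 50
Hub → S1 → S3 → S2 → S4 → S5 → Hub: 3+7+5+13+9+5 = 42
Hub → S1 → S3 → S2 → S5 → S4 → Hub: 3+7+5+8+9+14 = 46
Hub → S1 → S3 → S4 → S2 → S5 → Hub: 3+7+12+13+8+5 = 48
Hub → S1 → S3 → S4 → S5 → S2 → Hub: 3+7+12+9+8+11 = 50
Hub → S1 → S3 → S5 → S2 → S4 → Hub: 3+7+3+8+13+14 = 48
Hub → S1 → S3 → S5 → S4 → S2 → Hub: 3+7+3+9+13+11 = 46
Hub → S1 → S4 → S2 → S3 → S5 → Hub: 3+11+13+5+3+5 = 40
Hub → S1 → S4 → S2 → S5 → S3 → Hub: 3+11+13+8+3+6 = 44
… (46 more)
The minimum is 40.
One optimal route: Hub → S1 → S4 → S2 → S3 → S5 → Hub (or its reverse).

40 m — the shortest possible round trip.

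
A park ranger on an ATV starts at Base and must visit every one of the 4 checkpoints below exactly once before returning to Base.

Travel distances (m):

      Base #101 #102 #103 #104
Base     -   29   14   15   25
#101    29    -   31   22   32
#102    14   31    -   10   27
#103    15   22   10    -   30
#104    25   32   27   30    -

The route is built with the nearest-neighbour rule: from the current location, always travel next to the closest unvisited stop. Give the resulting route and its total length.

103 m along Base → #102 → #103 → #101 → #104 → Base.

From Base: distances to unvisited — #102=14, #103=15, #104=25, #101=29. Nearest is #102 (14).
From #102: distances to unvisited — #103=10, #104=27, #101=31. Nearest is #103 (10).
From #103: distances to unvisited — #101=22, #104=30. Nearest is #101 (22).
From #101: distances to unvisited — #104=32. Nearest is #104 (32).
Return #104→Base: 25.
Total = 14 + 10 + 22 + 32 + 25 = 103.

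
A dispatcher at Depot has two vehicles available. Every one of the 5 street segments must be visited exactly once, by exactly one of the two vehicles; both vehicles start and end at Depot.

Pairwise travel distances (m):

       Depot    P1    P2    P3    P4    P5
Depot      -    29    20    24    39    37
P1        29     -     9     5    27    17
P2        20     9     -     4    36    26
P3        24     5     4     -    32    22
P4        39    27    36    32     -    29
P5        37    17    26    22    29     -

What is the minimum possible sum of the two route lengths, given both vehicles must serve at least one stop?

154 m — the smallest possible combined total.

There are 2^4 − 1 = 15 ways to divide the 5 stops into two non-empty groups. For each, the best each vehicle can do is its own shortest tour through its group:
  {P1} + {P2, P3, P4, P5}: 58 + 114 = 172
  {P2} + {P1, P3, P4, P5}: 40 + 114 = 154
  {P1, P2} + {P3, P4, P5}: 58 + 114 = 172
  {P3} + {P1, P2, P4, P5}: 48 + 114 = 162
  {P1, P3} + {P2, P4, P5}: 58 + 114 = 172
  {P2, P3} + {P1, P4, P5}: 48 + 114 = 162
  … (15 splits in total)
Best: vehicle 1 Depot → P2 → Depot = 40; vehicle 2 Depot → P3 → P1 → P5 → P4 → Depot = 114; combined 154.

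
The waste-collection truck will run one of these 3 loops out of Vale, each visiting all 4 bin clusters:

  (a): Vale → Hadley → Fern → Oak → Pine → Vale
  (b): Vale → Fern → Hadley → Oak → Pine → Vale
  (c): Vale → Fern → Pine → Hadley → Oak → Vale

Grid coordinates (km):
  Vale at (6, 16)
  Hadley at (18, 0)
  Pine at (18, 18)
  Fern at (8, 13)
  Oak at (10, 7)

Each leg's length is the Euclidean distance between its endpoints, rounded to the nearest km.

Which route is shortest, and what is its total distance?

Shortest is (c), total 54 km.

(a): 20 + 16 + 6 + 14 + 12 = 68
(b): 4 + 16 + 11 + 14 + 12 = 57
(c): 4 + 11 + 18 + 11 + 10 = 54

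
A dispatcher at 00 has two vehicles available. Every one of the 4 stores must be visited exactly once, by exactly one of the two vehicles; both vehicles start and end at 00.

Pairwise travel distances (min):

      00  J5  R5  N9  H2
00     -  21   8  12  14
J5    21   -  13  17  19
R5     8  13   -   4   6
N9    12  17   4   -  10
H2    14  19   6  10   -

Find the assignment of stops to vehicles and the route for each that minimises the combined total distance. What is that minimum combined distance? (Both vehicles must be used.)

78 min — the smallest possible combined total.

Check every non-empty split of the stops between the two vehicles; for each half take its own optimal tour:
  {J5} + {R5, N9, H2}: 42 + 36 = 78
  {R5} + {J5, N9, H2}: 16 + 62 = 78
  {J5, R5} + {N9, H2}: 42 + 36 = 78
  {N9} + {J5, R5, H2}: 24 + 54 = 78
  {J5, N9} + {R5, H2}: 50 + 28 = 78
  {R5, N9} + {J5, H2}: 24 + 54 = 78
  … (7 splits in total)
Best: vehicle 1 00 → J5 → 00 = 42; vehicle 2 00 → R5 → N9 → H2 → 00 = 36; combined 78.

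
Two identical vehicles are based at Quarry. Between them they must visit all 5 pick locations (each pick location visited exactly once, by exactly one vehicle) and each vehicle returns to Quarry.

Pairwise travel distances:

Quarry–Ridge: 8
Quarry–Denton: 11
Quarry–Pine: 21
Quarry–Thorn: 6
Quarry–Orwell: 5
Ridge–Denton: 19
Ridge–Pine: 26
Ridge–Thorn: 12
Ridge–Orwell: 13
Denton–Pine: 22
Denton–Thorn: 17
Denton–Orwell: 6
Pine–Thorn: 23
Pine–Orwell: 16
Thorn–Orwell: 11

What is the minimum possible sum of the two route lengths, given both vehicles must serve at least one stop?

78 — the smallest possible combined total.

Check every non-empty split of the stops between the two vehicles; for each half take its own optimal tour:
  {Ridge} + {Denton, Pine, Thorn, Orwell}: 16 + 62 = 78
  {Denton} + {Ridge, Pine, Thorn, Orwell}: 22 + 64 = 86
  {Ridge, Denton} + {Pine, Thorn, Orwell}: 38 + 50 = 88
  {Pine} + {Ridge, Denton, Thorn, Orwell}: 42 + 48 = 90
  {Ridge, Pine} + {Denton, Thorn, Orwell}: 55 + 34 = 89
  {Denton, Pine} + {Ridge, Thorn, Orwell}: 54 + 36 = 90
  … (15 splits in total)
Best: vehicle 1 Quarry → Ridge → Quarry = 16; vehicle 2 Quarry → Denton → Orwell → Pine → Thorn → Quarry = 62; combined 78.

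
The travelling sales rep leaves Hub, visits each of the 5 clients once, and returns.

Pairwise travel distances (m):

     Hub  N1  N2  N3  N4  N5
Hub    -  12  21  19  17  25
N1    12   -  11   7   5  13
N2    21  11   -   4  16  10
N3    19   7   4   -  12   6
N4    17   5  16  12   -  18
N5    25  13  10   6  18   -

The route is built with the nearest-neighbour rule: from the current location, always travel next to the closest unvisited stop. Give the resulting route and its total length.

From Hub: distances to unvisited — N1=12, N4=17, N3=19, N2=21, N5=25. Nearest is N1 (12).
From N1: distances to unvisited — N4=5, N3=7, N2=11, N5=13. Nearest is N4 (5).
From N4: distances to unvisited — N3=12, N2=16, N5=18. Nearest is N3 (12).
From N3: distances to unvisited — N2=4, N5=6. Nearest is N2 (4).
From N2: distances to unvisited — N5=10. Nearest is N5 (10).
Return N5→Hub: 25.
Total = 12 + 5 + 12 + 4 + 10 + 25 = 68.

Total distance 68 m via the nearest-neighbour route Hub → N1 → N4 → N3 → N2 → N5 → Hub.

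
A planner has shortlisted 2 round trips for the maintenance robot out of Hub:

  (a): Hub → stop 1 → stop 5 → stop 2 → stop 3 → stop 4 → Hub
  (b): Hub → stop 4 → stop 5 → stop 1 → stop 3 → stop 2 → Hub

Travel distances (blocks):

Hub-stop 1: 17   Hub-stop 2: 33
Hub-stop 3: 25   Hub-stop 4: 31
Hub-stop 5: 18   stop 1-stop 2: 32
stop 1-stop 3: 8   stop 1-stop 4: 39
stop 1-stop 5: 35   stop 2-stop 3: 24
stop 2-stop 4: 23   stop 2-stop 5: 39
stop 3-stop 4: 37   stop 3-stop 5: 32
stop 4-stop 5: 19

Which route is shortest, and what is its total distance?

150 blocks — (b) is the shortest.

(a): 17 + 35 + 39 + 24 + 37 + 31 = 183
(b): 31 + 19 + 35 + 8 + 24 + 33 = 150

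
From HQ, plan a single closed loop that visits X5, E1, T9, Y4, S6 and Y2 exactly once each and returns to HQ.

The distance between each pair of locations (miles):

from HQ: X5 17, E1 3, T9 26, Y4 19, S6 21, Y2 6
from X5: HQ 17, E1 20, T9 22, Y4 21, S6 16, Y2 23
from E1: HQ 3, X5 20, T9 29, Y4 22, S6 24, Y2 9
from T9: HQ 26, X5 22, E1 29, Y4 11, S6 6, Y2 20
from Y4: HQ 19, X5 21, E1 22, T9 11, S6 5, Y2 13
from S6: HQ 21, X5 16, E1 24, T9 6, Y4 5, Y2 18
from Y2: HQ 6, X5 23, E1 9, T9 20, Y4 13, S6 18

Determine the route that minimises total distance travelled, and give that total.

There are 360 distinct closed tours to check (reversals are equivalent).
HQ → X5 → E1 → T9 → Y4 → S6 → Y2 → HQ: 17+20+29+11+5+18+6 = 106
HQ → X5 → E1 → T9 → Y4 → Y2 → S6 → HQ: 17+20+29+11+13+18+21 = 129
HQ → X5 → E1 → T9 → S6 → Y4 → Y2 → HQ: 17+20+29+6+5+13+6 = 96
HQ → X5 → E1 → T9 → S6 → Y2 → Y4 → HQ: 17+20+29+6+18+13+19 = 122
HQ → X5 → E1 → T9 → Y2 → Y4 → S6 → HQ: 17+20+29+20+13+5+21 = 125
HQ → X5 → E1 → T9 → Y2 → S6 → Y4 → HQ: 17+20+29+20+18+5+19 = 128
HQ → X5 → E1 → Y4 → T9 → S6 → Y2 → HQ: 17+20+22+11+6+18+6 = 100
HQ → X5 → E1 → Y4 → T9 → Y2 → S6 → HQ: 17+20+22+11+20+18+21 = 129
… (352 more)
HQ → X5 → T9 → S6 → Y4 → Y2 → E1 → HQ: 17+22+6+5+13+9+3 = 75  ← best
The minimum is 75.
One optimal route: HQ → X5 → T9 → S6 → Y4 → Y2 → E1 → HQ (or its reverse).

Shortest round trip = 75 miles.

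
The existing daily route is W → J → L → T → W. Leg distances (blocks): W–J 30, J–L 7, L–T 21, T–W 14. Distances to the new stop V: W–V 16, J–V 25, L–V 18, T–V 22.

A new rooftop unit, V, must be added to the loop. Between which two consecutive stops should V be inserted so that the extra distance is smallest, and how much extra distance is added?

Insertion cost between consecutive stops i–j is d(i,V) + d(V,j) − d(i,j):
  between W and J: 16 + 25 − 30 = 11
  between J and L: 25 + 18 − 7 = 36
  between L and T: 18 + 22 − 21 = 19
  between T and W: 22 + 16 − 14 = 24
Cheapest insertion is between W and J, adding 11.
New total = 72 + 11 = 83.

Minimum extra distance: 11 blocks, inserting V between W and J.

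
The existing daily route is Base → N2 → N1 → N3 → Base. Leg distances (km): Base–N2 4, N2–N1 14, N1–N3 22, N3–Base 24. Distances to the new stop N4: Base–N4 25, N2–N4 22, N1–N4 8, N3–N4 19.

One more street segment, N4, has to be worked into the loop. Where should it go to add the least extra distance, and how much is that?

Insertion cost between consecutive stops i–j is d(i,N4) + d(N4,j) − d(i,j):
  between Base and N2: 25 + 22 − 4 = 43
  between N2 and N1: 22 + 8 − 14 = 16
  between N1 and N3: 8 + 19 − 22 = 5
  between N3 and Base: 19 + 25 − 24 = 20
Cheapest insertion is between N1 and N3, adding 5.
New total = 64 + 5 = 69.

+5 km — insert N4 between N1 and N3.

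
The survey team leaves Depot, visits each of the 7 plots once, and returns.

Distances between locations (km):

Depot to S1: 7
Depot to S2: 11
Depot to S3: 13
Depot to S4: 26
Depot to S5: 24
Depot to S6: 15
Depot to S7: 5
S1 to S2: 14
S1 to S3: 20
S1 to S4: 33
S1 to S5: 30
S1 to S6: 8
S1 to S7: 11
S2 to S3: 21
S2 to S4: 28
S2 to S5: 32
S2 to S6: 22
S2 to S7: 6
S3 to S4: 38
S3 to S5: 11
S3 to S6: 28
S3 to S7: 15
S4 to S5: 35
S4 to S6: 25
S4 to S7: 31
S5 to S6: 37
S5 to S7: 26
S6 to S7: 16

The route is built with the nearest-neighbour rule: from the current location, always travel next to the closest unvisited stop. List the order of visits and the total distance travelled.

From Depot: distances to unvisited — S7=5, S1=7, S2=11, S3=13, S6=15, S5=24, S4=26. Nearest is S7 (5).
From S7: distances to unvisited — S2=6, S1=11, S3=15, S6=16, S5=26, S4=31. Nearest is S2 (6).
From S2: distances to unvisited — S1=14, S3=21, S6=22, S4=28, S5=32. Nearest is S1 (14).
From S1: distances to unvisited — S6=8, S3=20, S5=30, S4=33. Nearest is S6 (8).
From S6: distances to unvisited — S4=25, S3=28, S5=37. Nearest is S4 (25).
From S4: distances to unvisited — S5=35, S3=38. Nearest is S5 (35).
From S5: distances to unvisited — S3=11. Nearest is S3 (11).
Return S3→Depot: 13.
Total = 5 + 6 + 14 + 8 + 25 + 35 + 11 + 13 = 117.

Total distance 117 km via the nearest-neighbour route Depot → S7 → S2 → S1 → S6 → S4 → S5 → S3 → Depot.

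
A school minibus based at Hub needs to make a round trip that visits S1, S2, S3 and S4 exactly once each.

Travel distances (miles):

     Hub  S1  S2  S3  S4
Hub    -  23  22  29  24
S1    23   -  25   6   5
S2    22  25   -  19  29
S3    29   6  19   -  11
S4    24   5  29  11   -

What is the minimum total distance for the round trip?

76 miles — the shortest possible round trip.

There are 12 distinct closed tours to check (reversals are equivalent).
Hub-S1-S2-S3-S4-Hub: 23+25+19+11+24 = 102
Hub-S1-S2-S4-S3-Hub: 23+25+29+11+29 = 117
Hub-S1-S3-S2-S4-Hub: 23+6+19+29+24 = 101
Hub-S1-S3-S4-S2-Hub: 23+6+11+29+22 = 91
Hub-S1-S4-S2-S3-Hub: 23+5+29+19+29 = 105
Hub-S1-S4-S3-S2-Hub: 23+5+11+19+22 = 80
Hub-S2-S1-S3-S4-Hub: 22+25+6+11+24 = 88
Hub-S2-S1-S4-S3-Hub: 22+25+5+11+29 = 92
Hub-S2-S3-S1-S4-Hub: 22+19+6+5+24 = 76
Hub-S2-S4-S1-S3-Hub: 22+29+5+6+29 = 91
Hub-S3-S1-S2-S4-Hub: 29+6+25+29+24 = 113
Hub-S3-S2-S1-S4-Hub: 29+19+25+5+24 = 102
The minimum is 76.
One optimal route: Hub → S2 → S3 → S1 → S4 → Hub (or its reverse).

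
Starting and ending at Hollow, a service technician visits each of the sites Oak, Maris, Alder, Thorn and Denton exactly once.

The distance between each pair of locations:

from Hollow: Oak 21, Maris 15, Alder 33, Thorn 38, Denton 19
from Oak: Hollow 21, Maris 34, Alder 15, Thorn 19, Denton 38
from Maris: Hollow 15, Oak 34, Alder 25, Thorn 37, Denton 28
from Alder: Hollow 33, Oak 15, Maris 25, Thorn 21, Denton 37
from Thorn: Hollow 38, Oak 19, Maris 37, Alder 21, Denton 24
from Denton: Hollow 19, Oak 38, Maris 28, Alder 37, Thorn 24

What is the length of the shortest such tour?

117 — the shortest possible round trip.

With 5 stops there are 5!/2 = 60 distinct round trips (a route and its reverse cost the same).
Hollow→Oak→Maris→Alder→Thorn→Denton→Hollow: 21+34+25+21+24+19 = 144
Hollow→Oak→Maris→Alder→Denton→Thorn→Hollow: 21+34+25+37+24+38 = 179
Hollow→Oak→Maris→Thorn→Alder→Denton→Hollow: 21+34+37+21+37+19 = 169
Hollow→Oak→Maris→Thorn→Denton→Alder→Hollow: 21+34+37+24+37+33 = 186
Hollow→Oak→Maris→Denton→Alder→Thorn→Hollow: 21+34+28+37+21+38 = 179
Hollow→Oak→Maris→Denton→Thorn→Alder→Hollow: 21+34+28+24+21+33 = 161
Hollow→Oak→Alder→Maris→Thorn→Denton→Hollow: 21+15+25+37+24+19 = 141
Hollow→Oak→Alder→Maris→Denton→Thorn→Hollow: 21+15+25+28+24+38 = 151
Hollow→Oak→Alder→Thorn→Maris→Denton→Hollow: 21+15+21+37+28+19 = 141
Hollow→Oak→Alder→Thorn→Denton→Maris→Hollow: 21+15+21+24+28+15 = 124
Hollow→Oak→Alder→Denton→Maris→Thorn→Hollow: 21+15+37+28+37+38 = 176
Hollow→Oak→Alder→Denton→Thorn→Maris→Hollow: 21+15+37+24+37+15 = 149
Hollow→Oak→Thorn→Maris→Alder→Denton→Hollow: 21+19+37+25+37+19 = 158
Hollow→Oak→Thorn→Maris→Denton→Alder→Hollow: 21+19+37+28+37+33 = 175
… (46 more)
Hollow→Maris→Alder→Oak→Thorn→Denton→Hollow: 15+25+15+19+24+19 = 117  ← best
The minimum is 117.
One optimal route: Hollow → Maris → Alder → Oak → Thorn → Denton → Hollow (or its reverse).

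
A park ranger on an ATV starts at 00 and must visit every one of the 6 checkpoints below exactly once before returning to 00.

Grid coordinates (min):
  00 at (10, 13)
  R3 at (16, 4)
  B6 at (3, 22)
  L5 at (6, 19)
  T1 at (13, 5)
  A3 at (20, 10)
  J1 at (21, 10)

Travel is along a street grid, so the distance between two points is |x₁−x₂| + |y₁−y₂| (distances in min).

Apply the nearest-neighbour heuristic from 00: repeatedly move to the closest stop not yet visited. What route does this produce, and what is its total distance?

Nearest-neighbour total = 72 min; route 00 → L5 → B6 → T1 → R3 → A3 → J1 → 00.

00 → [L5:10 / T1:11 / A3:13 / J1:14 / R3:15 / B6:16] → L5 (10)
L5 → [B6:6 / T1:21 / A3:23 / J1:24 / R3:25] → B6 (6)
B6 → [T1:27 / A3:29 / J1:30 / R3:31] → T1 (27)
T1 → [R3:4 / A3:12 / J1:13] → R3 (4)
R3 → [A3:10 / J1:11] → A3 (10)
A3 → [J1:1] → J1 (1)
Return J1→00: 14.
Total = 10 + 6 + 27 + 4 + 10 + 1 + 14 = 72.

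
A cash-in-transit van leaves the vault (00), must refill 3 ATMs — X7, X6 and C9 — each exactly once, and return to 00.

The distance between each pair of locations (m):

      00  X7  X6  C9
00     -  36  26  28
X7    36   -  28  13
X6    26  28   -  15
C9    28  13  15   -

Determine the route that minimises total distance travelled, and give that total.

Shortest round trip = 90 m.

With 3 stops there are 3!/2 = 3 distinct round trips (a route and its reverse cost the same).
00 → X7 → X6 → C9 → 00: 36+28+15+28 = 107
00 → X7 → C9 → X6 → 00: 36+13+15+26 = 90
00 → X6 → X7 → C9 → 00: 26+28+13+28 = 95
The minimum is 90.
One optimal route: 00 → X7 → C9 → X6 → 00 (or its reverse).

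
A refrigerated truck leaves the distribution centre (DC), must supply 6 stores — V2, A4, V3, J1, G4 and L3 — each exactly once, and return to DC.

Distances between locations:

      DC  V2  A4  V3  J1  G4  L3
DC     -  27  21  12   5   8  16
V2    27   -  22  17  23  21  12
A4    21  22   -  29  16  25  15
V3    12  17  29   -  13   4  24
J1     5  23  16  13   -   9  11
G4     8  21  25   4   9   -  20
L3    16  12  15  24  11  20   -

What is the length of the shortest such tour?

There are 360 distinct closed tours to check (reversals are equivalent).
DC → V2 → A4 → V3 → J1 → G4 → L3 → DC: 27+22+29+13+9+20+16 = 136
DC → V2 → A4 → V3 → J1 → L3 → G4 → DC: 27+22+29+13+11+20+8 = 130
DC → V2 → A4 → V3 → G4 → J1 → L3 → DC: 27+22+29+4+9+11+16 = 118
DC → V2 → A4 → V3 → G4 → L3 → J1 → DC: 27+22+29+4+20+11+5 = 118
DC → V2 → A4 → V3 → L3 → J1 → G4 → DC: 27+22+29+24+11+9+8 = 130
DC → V2 → A4 → V3 → L3 → G4 → J1 → DC: 27+22+29+24+20+9+5 = 136
DC → V2 → A4 → J1 → V3 → G4 → L3 → DC: 27+22+16+13+4+20+16 = 118
DC → V2 → A4 → J1 → V3 → L3 → G4 → DC: 27+22+16+13+24+20+8 = 130
… (352 more)
DC → J1 → A4 → L3 → V2 → V3 → G4 → DC: 5+16+15+12+17+4+8 = 77  ← best
The minimum is 77.
One optimal route: DC → J1 → A4 → L3 → V2 → V3 → G4 → DC (or its reverse).

77 — the shortest possible round trip.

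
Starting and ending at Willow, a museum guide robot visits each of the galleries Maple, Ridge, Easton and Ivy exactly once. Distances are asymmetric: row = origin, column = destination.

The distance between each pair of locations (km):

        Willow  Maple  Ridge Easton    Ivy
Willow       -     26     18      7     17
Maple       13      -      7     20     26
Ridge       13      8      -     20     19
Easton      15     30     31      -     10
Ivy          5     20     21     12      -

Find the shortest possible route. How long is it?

Shortest round trip = 57 km.

Willow-Maple-Ridge-Easton-Ivy-Willow: 26+7+20+10+5 = 68
Willow-Maple-Ridge-Ivy-Easton-Willow: 26+7+19+12+15 = 79
Willow-Maple-Easton-Ridge-Ivy-Willow: 26+20+31+19+5 = 101
Willow-Maple-Easton-Ivy-Ridge-Willow: 26+20+10+21+13 = 90
Willow-Maple-Ivy-Ridge-Easton-Willow: 26+26+21+20+15 = 108
Willow-Maple-Ivy-Easton-Ridge-Willow: 26+26+12+31+13 = 108
Willow-Ridge-Maple-Easton-Ivy-Willow: 18+8+20+10+5 = 61
Willow-Ridge-Maple-Ivy-Easton-Willow: 18+8+26+12+15 = 79
Willow-Ridge-Easton-Maple-Ivy-Willow: 18+20+30+26+5 = 99
Willow-Ridge-Easton-Ivy-Maple-Willow: 18+20+10+20+13 = 81
Willow-Ridge-Ivy-Maple-Easton-Willow: 18+19+20+20+15 = 92
Willow-Ridge-Ivy-Easton-Maple-Willow: 18+19+12+30+13 = 92
Willow-Easton-Maple-Ridge-Ivy-Willow: 7+30+7+19+5 = 68
Willow-Easton-Maple-Ivy-Ridge-Willow: 7+30+26+21+13 = 97
… (10 more)
Willow-Easton-Ivy-Maple-Ridge-Willow: 7+10+20+7+13 = 57  ← best
The minimum is 57.
One optimal route: Willow → Easton → Ivy → Maple → Ridge → Willow.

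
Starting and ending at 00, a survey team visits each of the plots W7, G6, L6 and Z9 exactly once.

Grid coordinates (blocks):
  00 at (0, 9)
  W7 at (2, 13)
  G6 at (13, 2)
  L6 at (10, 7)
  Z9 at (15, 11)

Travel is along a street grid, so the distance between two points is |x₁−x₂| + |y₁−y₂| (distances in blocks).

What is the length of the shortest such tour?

Shortest round trip = 52 blocks.

With 4 stops there are 4!/2 = 12 distinct round trips (a route and its reverse cost the same).
00 - W7 - G6 - L6 - Z9 - 00: 6+22+8+9+17 = 62
00 - W7 - G6 - Z9 - L6 - 00: 6+22+11+9+12 = 60
00 - W7 - L6 - G6 - Z9 - 00: 6+14+8+11+17 = 56
00 - W7 - L6 - Z9 - G6 - 00: 6+14+9+11+20 = 60
00 - W7 - Z9 - G6 - L6 - 00: 6+15+11+8+12 = 52
00 - W7 - Z9 - L6 - G6 - 00: 6+15+9+8+20 = 58
00 - G6 - W7 - L6 - Z9 - 00: 20+22+14+9+17 = 82
00 - G6 - W7 - Z9 - L6 - 00: 20+22+15+9+12 = 78
00 - G6 - L6 - W7 - Z9 - 00: 20+8+14+15+17 = 74
00 - G6 - Z9 - W7 - L6 - 00: 20+11+15+14+12 = 72
00 - L6 - W7 - G6 - Z9 - 00: 12+14+22+11+17 = 76
00 - L6 - G6 - W7 - Z9 - 00: 12+8+22+15+17 = 74
The minimum is 52.
One optimal route: 00 → W7 → Z9 → G6 → L6 → 00 (or its reverse).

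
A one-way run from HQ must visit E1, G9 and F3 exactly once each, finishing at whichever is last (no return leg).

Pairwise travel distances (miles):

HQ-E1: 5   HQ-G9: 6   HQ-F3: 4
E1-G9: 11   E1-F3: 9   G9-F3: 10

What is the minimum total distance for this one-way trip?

Minimum one-way distance = 24 miles.

There are 3! = 6 possible orderings.
HQ - E1 - G9 - F3: 5+11+10 = 26
HQ - E1 - F3 - G9: 5+9+10 = 24
HQ - G9 - E1 - F3: 6+11+9 = 26
HQ - G9 - F3 - E1: 6+10+9 = 25
HQ - F3 - E1 - G9: 4+9+11 = 24
HQ - F3 - G9 - E1: 4+10+11 = 25
The minimum is 24.
One shortest path: HQ → E1 → F3 → G9.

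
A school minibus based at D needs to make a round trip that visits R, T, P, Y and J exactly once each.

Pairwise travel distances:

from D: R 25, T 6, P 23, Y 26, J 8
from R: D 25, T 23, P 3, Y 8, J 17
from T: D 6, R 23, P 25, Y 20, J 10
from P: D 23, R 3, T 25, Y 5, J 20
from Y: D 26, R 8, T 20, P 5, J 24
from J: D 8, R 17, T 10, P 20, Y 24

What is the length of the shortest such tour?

59 — the shortest possible round trip.

With 5 stops there are 5!/2 = 60 distinct round trips (a route and its reverse cost the same).
D→R→T→P→Y→J→D: 25+23+25+5+24+8 = 110
D→R→T→P→J→Y→D: 25+23+25+20+24+26 = 143
D→R→T→Y→P→J→D: 25+23+20+5+20+8 = 101
D→R→T→Y→J→P→D: 25+23+20+24+20+23 = 135
D→R→T→J→P→Y→D: 25+23+10+20+5+26 = 109
D→R→T→J→Y→P→D: 25+23+10+24+5+23 = 110
D→R→P→T→Y→J→D: 25+3+25+20+24+8 = 105
D→R→P→T→J→Y→D: 25+3+25+10+24+26 = 113
D→R→P→Y→T→J→D: 25+3+5+20+10+8 = 71
D→R→P→Y→J→T→D: 25+3+5+24+10+6 = 73
D→R→P→J→T→Y→D: 25+3+20+10+20+26 = 104
D→R→P→J→Y→T→D: 25+3+20+24+20+6 = 98
D→R→Y→T→P→J→D: 25+8+20+25+20+8 = 106
D→R→Y→T→J→P→D: 25+8+20+10+20+23 = 106
… (46 more)
D→T→Y→P→R→J→D: 6+20+5+3+17+8 = 59  ← best
The minimum is 59.
One optimal route: D → T → Y → P → R → J → D (or its reverse).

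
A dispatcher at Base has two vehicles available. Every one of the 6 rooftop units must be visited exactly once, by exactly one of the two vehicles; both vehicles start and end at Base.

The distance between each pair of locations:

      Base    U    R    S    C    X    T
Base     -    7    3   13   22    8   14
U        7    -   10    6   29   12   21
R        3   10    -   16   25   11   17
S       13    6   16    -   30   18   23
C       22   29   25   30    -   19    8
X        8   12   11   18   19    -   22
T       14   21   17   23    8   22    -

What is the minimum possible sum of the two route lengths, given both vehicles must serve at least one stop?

Minimum combined distance: 77.

Check every non-empty split of the stops between the two vehicles; for each half take its own optimal tour:
  {U} + {R, S, C, X, T}: 14 + 77 = 91
  {R} + {U, S, C, X, T}: 6 + 71 = 77
  {U, R} + {S, C, X, T}: 20 + 71 = 91
  {S} + {U, R, C, X, T}: 26 + 66 = 92
  {U, S} + {R, C, X, T}: 26 + 55 = 81
  {R, S} + {U, C, X, T}: 32 + 60 = 92
  … (31 splits in total)
Best: vehicle 1 Base → R → Base = 6; vehicle 2 Base → U → S → T → C → X → Base = 71; combined 77.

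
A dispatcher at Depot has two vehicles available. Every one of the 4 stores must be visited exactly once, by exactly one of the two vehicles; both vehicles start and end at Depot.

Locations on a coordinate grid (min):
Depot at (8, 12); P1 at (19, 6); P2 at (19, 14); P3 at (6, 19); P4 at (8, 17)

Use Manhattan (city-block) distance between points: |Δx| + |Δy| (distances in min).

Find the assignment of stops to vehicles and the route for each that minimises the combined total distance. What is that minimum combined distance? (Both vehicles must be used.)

Try each way of splitting the stops between the two vehicles (each non-empty) and, for each split, find the best tour for each vehicle:
  {P1} + {P2, P3, P4}: 34 + 40 = 74
  {P2} + {P1, P3, P4}: 26 + 52 = 78
  {P1, P2} + {P3, P4}: 38 + 18 = 56
  {P3} + {P1, P2, P4}: 18 + 44 = 62
  {P1, P3} + {P2, P4}: 52 + 32 = 84
  {P2, P3} + {P1, P4}: 40 + 44 = 84
  … (7 splits in total)
Best: vehicle 1 Depot → P1 → P2 → Depot = 38; vehicle 2 Depot → P3 → P4 → Depot = 18; combined 56.

56 min — the smallest possible combined total.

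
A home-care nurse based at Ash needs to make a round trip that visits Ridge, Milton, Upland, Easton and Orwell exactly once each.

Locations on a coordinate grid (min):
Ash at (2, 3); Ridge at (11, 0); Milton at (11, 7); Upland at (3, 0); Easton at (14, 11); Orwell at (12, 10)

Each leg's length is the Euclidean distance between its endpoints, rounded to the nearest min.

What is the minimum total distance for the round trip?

Ash-Ridge-Milton-Upland-Easton-Orwell-Ash: 9+7+11+16+2+12 = 57
Ash-Ridge-Milton-Upland-Orwell-Easton-Ash: 9+7+11+13+2+14 = 56
Ash-Ridge-Milton-Easton-Upland-Orwell-Ash: 9+7+5+16+13+12 = 62
Ash-Ridge-Milton-Easton-Orwell-Upland-Ash: 9+7+5+2+13+3 = 39
Ash-Ridge-Milton-Orwell-Upland-Easton-Ash: 9+7+3+13+16+14 = 62
Ash-Ridge-Milton-Orwell-Easton-Upland-Ash: 9+7+3+2+16+3 = 40
Ash-Ridge-Upland-Milton-Easton-Orwell-Ash: 9+8+11+5+2+12 = 47
Ash-Ridge-Upland-Milton-Orwell-Easton-Ash: 9+8+11+3+2+14 = 47
Ash-Ridge-Upland-Easton-Milton-Orwell-Ash: 9+8+16+5+3+12 = 53
Ash-Ridge-Upland-Easton-Orwell-Milton-Ash: 9+8+16+2+3+10 = 48
Ash-Ridge-Upland-Orwell-Milton-Easton-Ash: 9+8+13+3+5+14 = 52
Ash-Ridge-Upland-Orwell-Easton-Milton-Ash: 9+8+13+2+5+10 = 47
Ash-Ridge-Easton-Milton-Upland-Orwell-Ash: 9+11+5+11+13+12 = 61
Ash-Ridge-Easton-Milton-Orwell-Upland-Ash: 9+11+5+3+13+3 = 44
… (46 more)
Ash-Milton-Orwell-Easton-Ridge-Upland-Ash: 10+3+2+11+8+3 = 37  ← best
The minimum is 37.
One optimal route: Ash → Milton → Orwell → Easton → Ridge → Upland → Ash (or its reverse).

Shortest round trip = 37 min.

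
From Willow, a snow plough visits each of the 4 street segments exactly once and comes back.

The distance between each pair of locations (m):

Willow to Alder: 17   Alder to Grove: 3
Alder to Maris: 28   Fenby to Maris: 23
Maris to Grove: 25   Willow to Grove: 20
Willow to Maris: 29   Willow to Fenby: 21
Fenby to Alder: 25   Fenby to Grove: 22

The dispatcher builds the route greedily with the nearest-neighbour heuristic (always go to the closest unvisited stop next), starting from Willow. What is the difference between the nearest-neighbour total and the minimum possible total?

Willow: Alder=17, Grove=20, Fenby=21, Maris=29 ⇒ Alder
Alder: Grove=3, Fenby=25, Maris=28 ⇒ Grove
Grove: Fenby=22, Maris=25 ⇒ Fenby
Fenby: Maris=23 ⇒ Maris
NN route Willow → Alder → Grove → Fenby → Maris → Willow costs 94.
Optimal: Willow → Fenby → Maris → Grove → Alder → Willow costs 89 (by enumerating all 12 distinct tours).
Excess = 94 − 89 = 5.

5 m longer than the optimal tour.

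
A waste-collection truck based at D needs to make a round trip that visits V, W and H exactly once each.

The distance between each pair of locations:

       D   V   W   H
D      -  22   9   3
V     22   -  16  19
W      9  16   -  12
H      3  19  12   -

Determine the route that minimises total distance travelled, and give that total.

There are 3 distinct closed tours to check (reversals are equivalent).
D → V → W → H → D: 22+16+12+3 = 53
D → V → H → W → D: 22+19+12+9 = 62
D → W → V → H → D: 9+16+19+3 = 47
The minimum is 47.
One optimal route: D → W → V → H → D (or its reverse).

Shortest round trip = 47.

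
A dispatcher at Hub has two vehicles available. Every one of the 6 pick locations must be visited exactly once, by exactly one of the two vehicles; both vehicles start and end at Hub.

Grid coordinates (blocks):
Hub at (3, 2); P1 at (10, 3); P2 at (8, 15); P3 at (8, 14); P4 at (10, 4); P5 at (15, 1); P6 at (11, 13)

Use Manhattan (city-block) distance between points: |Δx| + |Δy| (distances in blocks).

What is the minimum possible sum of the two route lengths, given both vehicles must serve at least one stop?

Minimum combined distance: 68 blocks.

There are 2^5 − 1 = 31 ways to divide the 6 stops into two non-empty groups. For each, the best each vehicle can do is its own shortest tour through its group:
  {P1} + {P2, P3, P4, P5, P6}: 16 + 54 = 70
  {P2} + {P1, P3, P4, P5, P6}: 36 + 52 = 88
  {P1, P2} + {P3, P4, P5, P6}: 40 + 52 = 92
  {P3} + {P1, P2, P4, P5, P6}: 34 + 54 = 88
  {P1, P3} + {P2, P4, P5, P6}: 38 + 54 = 92
  {P2, P3} + {P1, P4, P5, P6}: 36 + 48 = 84
  … (31 splits in total)
  {P5} + {P1, P2, P3, P4, P6}: 26 + 42 = 68  ← best
Best: vehicle 1 Hub → P5 → Hub = 26; vehicle 2 Hub → P1 → P4 → P6 → P2 → P3 → Hub = 42; combined 68.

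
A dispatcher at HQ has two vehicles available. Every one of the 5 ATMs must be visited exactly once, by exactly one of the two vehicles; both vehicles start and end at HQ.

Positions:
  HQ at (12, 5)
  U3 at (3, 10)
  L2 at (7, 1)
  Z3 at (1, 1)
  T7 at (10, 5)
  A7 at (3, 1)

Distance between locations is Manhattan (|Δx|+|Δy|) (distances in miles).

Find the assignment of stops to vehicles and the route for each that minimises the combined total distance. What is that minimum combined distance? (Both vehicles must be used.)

Check every non-empty split of the stops between the two vehicles; for each half take its own optimal tour:
  {U3} + {L2, Z3, T7, A7}: 28 + 30 = 58
  {L2} + {U3, Z3, T7, A7}: 18 + 40 = 58
  {U3, L2} + {Z3, T7, A7}: 36 + 30 = 66
  {Z3} + {U3, L2, T7, A7}: 30 + 36 = 66
  {U3, Z3} + {L2, T7, A7}: 40 + 26 = 66
  {L2, Z3} + {U3, T7, A7}: 30 + 36 = 66
  … (15 splits in total)
  {T7} + {U3, L2, Z3, A7}: 4 + 40 = 44  ← best
Best: vehicle 1 HQ → T7 → HQ = 4; vehicle 2 HQ → U3 → Z3 → A7 → L2 → HQ = 40; combined 44.

Minimum combined distance: 44 miles.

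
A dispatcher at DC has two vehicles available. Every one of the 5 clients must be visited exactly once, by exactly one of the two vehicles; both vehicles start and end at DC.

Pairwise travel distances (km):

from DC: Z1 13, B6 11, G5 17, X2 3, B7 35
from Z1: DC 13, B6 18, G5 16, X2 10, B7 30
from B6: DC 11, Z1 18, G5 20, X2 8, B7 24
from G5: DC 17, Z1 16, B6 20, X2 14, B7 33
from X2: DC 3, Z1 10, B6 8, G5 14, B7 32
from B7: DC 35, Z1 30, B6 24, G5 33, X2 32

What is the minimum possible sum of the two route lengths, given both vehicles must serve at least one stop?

There are 2^4 − 1 = 15 ways to divide the 5 stops into two non-empty groups. For each, the best each vehicle can do is its own shortest tour through its group:
  {Z1} + {B6, G5, X2, B7}: 26 + 85 = 111
  {B6} + {Z1, G5, X2, B7}: 22 + 93 = 115
  {Z1, B6} + {G5, X2, B7}: 42 + 85 = 127
  {G5} + {Z1, B6, X2, B7}: 34 + 78 = 112
  {Z1, G5} + {B6, X2, B7}: 46 + 70 = 116
  {B6, G5} + {Z1, X2, B7}: 48 + 78 = 126
  … (15 splits in total)
  {X2} + {Z1, B6, G5, B7}: 6 + 97 = 103  ← best
Best: vehicle 1 DC → X2 → DC = 6; vehicle 2 DC → Z1 → G5 → B7 → B6 → DC = 97; combined 103.

Minimum combined distance: 103 km.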